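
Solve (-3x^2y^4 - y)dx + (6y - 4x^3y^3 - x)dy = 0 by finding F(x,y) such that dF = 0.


Check exactness: ∂M/∂y = -12x^2y^3 - 1 and ∂N/∂x = -12x^2y^3 - 1; equal, so the equation is exact.
Integrate M with respect to x (treating y as constant): ∫M dx = -x^3y^4 - xy + h(y).
Differentiate w.r.t. y and set equal to N: the x-dependent terms already match, leaving h'(y) = 6y. Integrate: h(y) = 3y^2.
So F(x,y) = 3y^2 - x^3y^4 - xy.
General solution: 3y^2 - x^3y^4 - xy = C.


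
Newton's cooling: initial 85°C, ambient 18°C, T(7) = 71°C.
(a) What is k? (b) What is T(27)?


Newton's law: T(t) = T_a + (T₀ - T_a)e^(-kt).
(a) Use T(7) = 71: (71 - 18)/(85 - 18) = e^(-k·7), so k = -ln(0.791)/7 ≈ 0.0335.
(b) Apply k to t = 27: T(27) = 18 + (67)e^(-0.904) ≈ 45.1°C.


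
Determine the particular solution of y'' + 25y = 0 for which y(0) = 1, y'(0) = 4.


Characteristic roots of r² + 25 = 0 are ±5i, so y = C₁cos(5x) + C₂sin(5x).
Apply y(0) = 1: C₁ = 1. Differentiate and apply y'(0) = 4: 5·C₂ = 4, so C₂ = 4/5.
Particular solution: y = cos(5x) + (4/5)sin(5x).


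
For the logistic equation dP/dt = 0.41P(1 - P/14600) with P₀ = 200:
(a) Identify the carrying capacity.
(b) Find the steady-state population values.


Logistic ODE dP/dt = 0.41P(1 - P/14600) has equilibria where dP/dt = 0, i.e. P = 0 or P = 14600.
The coefficient (1 - P/K) = 0 when P = K, identifying K = 14600 as the carrying capacity.
(a) K = 14600; (b) equilibria P = 0 and P = 14600.


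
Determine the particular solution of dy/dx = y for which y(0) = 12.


General solution of y' = y is y = Ce^(x).
Apply y(0) = 12: C = 12.
Particular solution: y = 12e^(x).


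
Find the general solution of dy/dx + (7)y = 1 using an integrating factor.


P(x) = 7, Q(x) = 1; integrating factor μ = e^(7x).
(μ y)' = e^(7x) ⇒ μ y = (1/7)e^(7x) + C.
Divide by μ: y = 1/7 + Ce^(-7x).


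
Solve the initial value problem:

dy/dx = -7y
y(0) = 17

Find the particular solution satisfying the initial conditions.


General solution of y' = -7y is y = Ce^(-7x).
Apply y(0) = 17: C = 17.
Particular solution: y = 17e^(-7x).


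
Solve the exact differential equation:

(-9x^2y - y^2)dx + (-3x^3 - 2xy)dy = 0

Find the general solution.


Check exactness: ∂M/∂y = -9x^2 - 2y and ∂N/∂x = -9x^2 - 2y; equal, so the equation is exact.
Integrate M with respect to x (treating y as constant): ∫M dx = -3x^3y - xy^2 + h(y).
Differentiate w.r.t. y and set equal to N: all terms match, so h'(y) = 0 and h is a constant absorbed into C.
General solution: -3x^3y - xy^2 = C.


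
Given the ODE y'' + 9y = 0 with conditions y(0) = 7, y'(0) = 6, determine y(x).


Characteristic roots of r² + 9 = 0 are ±3i, so y = C₁cos(3x) + C₂sin(3x).
Apply y(0) = 7: C₁ = 7. Differentiate and apply y'(0) = 6: 3·C₂ = 6, so C₂ = 2.
Particular solution: y = 7cos(3x) + 2sin(3x).


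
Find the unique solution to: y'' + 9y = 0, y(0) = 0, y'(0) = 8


Characteristic roots of r² + 9 = 0 are ±3i, so y = C₁cos(3x) + C₂sin(3x).
Apply y(0) = 0: C₁ = 0. Differentiate and apply y'(0) = 8: 3·C₂ = 8, so C₂ = 8/3.
Particular solution: y = (8/3)sin(3x).


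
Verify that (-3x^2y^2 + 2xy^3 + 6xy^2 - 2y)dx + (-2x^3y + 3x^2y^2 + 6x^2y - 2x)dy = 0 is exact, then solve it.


Check exactness: ∂M/∂y = -6x^2y + 6xy^2 + 12xy - 2 and ∂N/∂x = -6x^2y + 6xy^2 + 12xy - 2; equal, so the equation is exact.
Integrate M with respect to x (treating y as constant): ∫M dx = -x^3y^2 + x^2y^3 + 3x^2y^2 - 2xy + h(y).
Differentiate w.r.t. y and set equal to N: all terms match, so h'(y) = 0 and h is a constant absorbed into C.
General solution: -x^3y^2 + x^2y^3 + 3x^2y^2 - 2xy = C.


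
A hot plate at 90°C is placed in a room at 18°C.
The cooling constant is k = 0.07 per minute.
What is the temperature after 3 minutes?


Newton's law: dT/dt = -k(T - T_a) has solution T(t) = T_a + (T₀ - T_a)e^(-kt).
Plug in T_a = 18, T₀ = 90, k = 0.07, t = 3: T(3) = 18 + (72)e^(-0.21) ≈ 76.4°C.


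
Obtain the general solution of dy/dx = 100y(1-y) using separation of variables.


Separate: dy/[y(1-y)] = 100 dx.
Partial fractions: 1/[y(1-y)] = 1/y + 1/(1-y).
Integrate: ln|y/(1-y)| = 100x + C₀.
Solve for y: y = 1/(1 + Ce^(-100x)).


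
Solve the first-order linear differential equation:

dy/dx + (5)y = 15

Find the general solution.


P(x) = 5, Q(x) = 15; integrating factor μ = e^(5x).
(μ y)' = 15e^(5x) ⇒ μ y = 3e^(5x) + C.
Divide by μ: y = 3 + Ce^(-5x).


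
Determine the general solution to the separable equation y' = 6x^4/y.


Separate variables: y dy = 6x^4 dx.
Integrate both sides: y²/2 = (6/5)x^5 + C₀.
Multiply by 2: y² = (12/5)x^5 + C.


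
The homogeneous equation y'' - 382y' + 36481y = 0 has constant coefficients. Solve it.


Characteristic equation: r² - 382r + 36481 = 0, i.e. (r - 191)² = 0.
Repeated root r = 191; include an x factor for the second linearly independent solution.
General solution: y = (C₁ + C₂x)e^(191x).


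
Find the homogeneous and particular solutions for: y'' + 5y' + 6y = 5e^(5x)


Characteristic roots of r² + 5r + 6 = 0 are -3, -2.
y_h = C₁e^(-3x) + C₂e^(-2x).
Forcing exponent 5 is not a characteristic root; try y_p = Ae^(5x).
Substitute: A·(25 + (5)·5 + (6)) = A·56 = 5, so A = 5/56.
General solution: y = C₁e^(-3x) + C₂e^(-2x) + (5/56)e^(5x).


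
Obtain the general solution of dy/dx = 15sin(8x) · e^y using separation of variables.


Separate: e^(-y) dy = 15sin(8x) dx.
Integrate: -e^(-y) = -(15/8)cos(8x) + C₀.
Rearrange: e^(-y) = (15/8)cos(8x) + C.


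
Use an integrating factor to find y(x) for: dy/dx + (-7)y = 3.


P(x) = -7 ⇒ μ = e^(-7x).
(μ y)' = 3e^(-7x) ⇒ μ y = -(3/7)e^(-7x) + C.
Divide by μ: y = -3/7 + Ce^(7x).


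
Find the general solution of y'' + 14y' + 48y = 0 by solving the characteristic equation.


Characteristic equation: r² + 14r + 48 = 0.
Factor: (r + 6)(r + 8) = 0 ⇒ r = -6, -8 (distinct real).
General solution: y = C₁e^(-6x) + C₂e^(-8x).


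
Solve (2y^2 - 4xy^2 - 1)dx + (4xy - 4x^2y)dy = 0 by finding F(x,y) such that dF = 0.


Check exactness: ∂M/∂y = 4y - 8xy and ∂N/∂x = 4y - 8xy; equal, so the equation is exact.
Integrate M with respect to x (treating y as constant): ∫M dx = 2xy^2 - 2x^2y^2 - x + h(y).
Differentiate w.r.t. y and set equal to N: all terms match, so h'(y) = 0 and h is a constant absorbed into C.
General solution: 2xy^2 - 2x^2y^2 - x = C.


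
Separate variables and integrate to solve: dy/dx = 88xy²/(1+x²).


Separate: dy/y² = 88x/(1+x²) dx.
Integrate LHS: ∫ dy/y² = -1/y.
Integrate RHS via u = 1+x²: 44ln(1+x²) + C.
Result: -1/y = 44ln(1+x²) + C.


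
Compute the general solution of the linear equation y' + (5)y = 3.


P(x) = 5, Q(x) = 3; integrating factor μ = e^(5x).
(μ y)' = 3e^(5x) ⇒ μ y = (3/5)e^(5x) + C.
Divide by μ: y = 3/5 + Ce^(-5x).


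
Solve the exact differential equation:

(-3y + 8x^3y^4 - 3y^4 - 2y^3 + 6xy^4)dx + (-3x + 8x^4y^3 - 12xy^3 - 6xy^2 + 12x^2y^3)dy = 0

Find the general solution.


Check exactness: ∂M/∂y = -3 + 32x^3y^3 - 12y^3 - 6y^2 + 24xy^3 and ∂N/∂x = -3 + 32x^3y^3 - 12y^3 - 6y^2 + 24xy^3; equal, so the equation is exact.
Integrate M with respect to x (treating y as constant): ∫M dx = -3xy + 2x^4y^4 - 3xy^4 - 2xy^3 + 3x^2y^4 + h(y).
Differentiate w.r.t. y and set equal to N: all terms match, so h'(y) = 0 and h is a constant absorbed into C.
General solution: -3xy + 2x^4y^4 - 3xy^4 - 2xy^3 + 3x^2y^4 = C.


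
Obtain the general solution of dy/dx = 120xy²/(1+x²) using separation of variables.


Separate: dy/y² = 120x/(1+x²) dx.
Integrate LHS: ∫ dy/y² = -1/y.
Integrate RHS via u = 1+x²: 60ln(1+x²) + C.
Result: -1/y = 60ln(1+x²) + C.


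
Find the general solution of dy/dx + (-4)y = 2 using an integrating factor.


P(x) = -4 ⇒ μ = e^(-4x).
(μ y)' = 2e^(-4x) ⇒ μ y = -(1/2)e^(-4x) + C.
Divide by μ: y = -1/2 + Ce^(4x).


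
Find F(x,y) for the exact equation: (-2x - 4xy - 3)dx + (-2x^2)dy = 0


Check exactness: ∂M/∂y = -4x and ∂N/∂x = -4x; equal, so the equation is exact.
Integrate M with respect to x (treating y as constant): ∫M dx = -x^2 - 2x^2y - 3x + h(y).
Differentiate w.r.t. y and set equal to N: all terms match, so h'(y) = 0 and h is a constant absorbed into C.
General solution: -x^2 - 2x^2y - 3x = C.


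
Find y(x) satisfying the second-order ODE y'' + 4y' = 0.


Characteristic equation: r² + 4r = 0.
Factor: (r + 4)(r - 0) = 0 ⇒ r = -4, 0 (distinct real).
General solution: y = C₁e^(-4x) + C₂.


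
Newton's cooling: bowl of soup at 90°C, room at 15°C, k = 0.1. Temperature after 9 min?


Newton's law: dT/dt = -k(T - T_a) has solution T(t) = T_a + (T₀ - T_a)e^(-kt).
Plug in T_a = 15, T₀ = 90, k = 0.1, t = 9: T(9) = 15 + (75)e^(-0.90) ≈ 45.5°C.


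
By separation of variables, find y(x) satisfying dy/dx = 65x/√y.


Separate: √y dy = 65x dx.
Integrate: (2/3)y^(3/2) = (65/2)x² + C.


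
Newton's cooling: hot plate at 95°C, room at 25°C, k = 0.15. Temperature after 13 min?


Newton's law: dT/dt = -k(T - T_a) has solution T(t) = T_a + (T₀ - T_a)e^(-kt).
Plug in T_a = 25, T₀ = 95, k = 0.15, t = 13: T(13) = 25 + (70)e^(-1.95) ≈ 35.0°C.


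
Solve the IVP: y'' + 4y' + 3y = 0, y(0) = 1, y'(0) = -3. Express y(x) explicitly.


Characteristic roots of r² + 4r + 3 = 0 are -3, -1.
General solution y = c₁ e^(-3x) + c₂ e^(-x).
Apply y(0) = 1: c₁ + c₂ = 1. Apply y'(0) = -3: -3 c₁ - 1 c₂ = -3.
Solve: c₁ = 1, c₂ = 0.
Particular solution: y = e^(-3x) + 0e^(-x).


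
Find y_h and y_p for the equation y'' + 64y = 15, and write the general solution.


Homogeneous part: r² + 64 = 0 ⇒ r = ±8i, so y_h = C₁cos(8x) + C₂sin(8x).
Try constant y_p = A; plug in: 64A = 15 ⇒ A = 15/64.
General solution: y = C₁cos(8x) + C₂sin(8x) + 15/64.


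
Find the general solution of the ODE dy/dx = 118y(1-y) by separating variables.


Separate: dy/[y(1-y)] = 118 dx.
Partial fractions: 1/[y(1-y)] = 1/y + 1/(1-y).
Integrate: ln|y/(1-y)| = 118x + C₀.
Solve for y: y = 1/(1 + Ce^(-118x)).


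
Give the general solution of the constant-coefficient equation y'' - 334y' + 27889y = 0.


Characteristic equation: r² - 334r + 27889 = 0, i.e. (r - 167)² = 0.
Repeated root r = 167; include an x factor for the second linearly independent solution.
General solution: y = (C₁ + C₂x)e^(167x).


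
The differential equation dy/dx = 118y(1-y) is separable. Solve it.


Separate: dy/[y(1-y)] = 118 dx.
Partial fractions: 1/[y(1-y)] = 1/y + 1/(1-y).
Integrate: ln|y/(1-y)| = 118x + C₀.
Solve for y: y = 1/(1 + Ce^(-118x)).


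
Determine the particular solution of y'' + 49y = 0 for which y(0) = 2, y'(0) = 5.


Characteristic roots of r² + 49 = 0 are ±7i, so y = C₁cos(7x) + C₂sin(7x).
Apply y(0) = 2: C₁ = 2. Differentiate and apply y'(0) = 5: 7·C₂ = 5, so C₂ = 5/7.
Particular solution: y = 2cos(7x) + (5/7)sin(7x).


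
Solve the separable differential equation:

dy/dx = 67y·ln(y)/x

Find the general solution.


Separate: dy/[y ln(y)] = 67 dx/x.
Substitute u = ln(y): du/u = 67 dx/x.
Integrate: ln|ln(y)| = 67ln|x| + C₀, hence ln(y) = C·x^67.


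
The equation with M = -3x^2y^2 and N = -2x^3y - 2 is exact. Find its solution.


Check exactness: ∂M/∂y = -6x^2y and ∂N/∂x = -6x^2y; equal, so the equation is exact.
Integrate M with respect to x (treating y as constant): ∫M dx = -x^3y^2 + h(y).
Differentiate w.r.t. y and set equal to N: the x-dependent terms already match, leaving h'(y) = -2. Integrate: h(y) = -2y.
So F(x,y) = -x^3y^2 - 2y.
General solution: -x^3y^2 - 2y = C.


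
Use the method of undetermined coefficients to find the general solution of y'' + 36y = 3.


Homogeneous part: r² + 36 = 0 ⇒ r = ±6i, so y_h = C₁cos(6x) + C₂sin(6x).
Try constant y_p = A; plug in: 36A = 3 ⇒ A = 1/12.
General solution: y = C₁cos(6x) + C₂sin(6x) + 1/12.


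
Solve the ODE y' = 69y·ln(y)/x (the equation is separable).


Separate: dy/[y ln(y)] = 69 dx/x.
Substitute u = ln(y): du/u = 69 dx/x.
Integrate: ln|ln(y)| = 69ln|x| + C₀, hence ln(y) = C·x^69.


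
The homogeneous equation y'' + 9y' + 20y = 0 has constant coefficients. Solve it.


Characteristic equation: r² + 9r + 20 = 0.
Factor: (r + 5)(r + 4) = 0 ⇒ r = -5, -4 (distinct real).
General solution: y = C₁e^(-5x) + C₂e^(-4x).


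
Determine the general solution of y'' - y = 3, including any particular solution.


Characteristic roots of r² - 1 = 0 are -1, 1.
y_h = C₁e^(-x) + C₂e^(x).
Forcing exponent 0 is not a characteristic root; try y_p = A.
Substitute: A·(0 + (0)·0 + (-1)) = A·-1 = 3, so A = -3.
General solution: y = C₁e^(-x) + C₂e^(x) - 3.


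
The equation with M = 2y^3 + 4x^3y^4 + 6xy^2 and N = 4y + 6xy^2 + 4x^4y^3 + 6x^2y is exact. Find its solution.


Check exactness: ∂M/∂y = 6y^2 + 16x^3y^3 + 12xy and ∂N/∂x = 6y^2 + 16x^3y^3 + 12xy; equal, so the equation is exact.
Integrate M with respect to x (treating y as constant): ∫M dx = 2xy^3 + x^4y^4 + 3x^2y^2 + h(y).
Differentiate w.r.t. y and set equal to N: the x-dependent terms already match, leaving h'(y) = 4y. Integrate: h(y) = 2y^2.
So F(x,y) = 2y^2 + 2xy^3 + x^4y^4 + 3x^2y^2.
General solution: 2y^2 + 2xy^3 + x^4y^4 + 3x^2y^2 = C.


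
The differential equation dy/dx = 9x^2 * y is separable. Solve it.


Separate variables: dy/y = 9x^2 dx.
Integrate: ln|y| = 3x^3 + C₀.
Exponentiate: y = Ce^(3x^3).


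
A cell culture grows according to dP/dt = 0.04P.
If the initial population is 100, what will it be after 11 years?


The ODE dP/dt = 0.04P has solution P(t) = P(0)e^(0.04t).
Substitute P(0) = 100 and t = 11: P(11) = 100 e^(0.44) ≈ 155.


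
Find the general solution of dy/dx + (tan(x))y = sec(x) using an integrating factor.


P(x) = tan(x) ⇒ μ = e^(∫tan(x)dx) = sec(x).
(sec(x) y)' = sec²(x) ⇒ sec(x) y = tan(x) + C.
Multiply by cos(x): y = sin(x) + C·cos(x).


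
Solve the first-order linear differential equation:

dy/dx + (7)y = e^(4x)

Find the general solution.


P(x) = 7 ⇒ μ = e^(7x).
(μ y)' = e^(11x) ⇒ μ y = e^(11x)/11 + C.
Divide by μ: y = (1/11)e^(4x) + Ce^(-7x).


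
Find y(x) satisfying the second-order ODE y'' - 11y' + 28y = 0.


Characteristic equation: r² - 11r + 28 = 0.
Factor: (r - 4)(r - 7) = 0 ⇒ r = 4, 7 (distinct real).
General solution: y = C₁e^(4x) + C₂e^(7x).


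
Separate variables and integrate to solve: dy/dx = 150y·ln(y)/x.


Separate: dy/[y ln(y)] = 150 dx/x.
Substitute u = ln(y): du/u = 150 dx/x.
Integrate: ln|ln(y)| = 150ln|x| + C₀, hence ln(y) = C·x^150.


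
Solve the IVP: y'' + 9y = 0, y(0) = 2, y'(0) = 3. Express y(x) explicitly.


Characteristic roots of r² + 9 = 0 are ±3i, so y = C₁cos(3x) + C₂sin(3x).
Apply y(0) = 2: C₁ = 2. Differentiate and apply y'(0) = 3: 3·C₂ = 3, so C₂ = 1.
Particular solution: y = 2cos(3x) + sin(3x).


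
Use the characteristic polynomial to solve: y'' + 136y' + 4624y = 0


Characteristic equation: r² + 136r + 4624 = 0, i.e. (r + 68)² = 0.
Repeated root r = -68; include an x factor for the second linearly independent solution.
General solution: y = (C₁ + C₂x)e^(-68x).


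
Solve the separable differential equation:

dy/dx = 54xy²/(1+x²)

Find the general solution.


Separate: dy/y² = 54x/(1+x²) dx.
Integrate LHS: ∫ dy/y² = -1/y.
Integrate RHS via u = 1+x²: 27ln(1+x²) + C.
Result: -1/y = 27ln(1+x²) + C.


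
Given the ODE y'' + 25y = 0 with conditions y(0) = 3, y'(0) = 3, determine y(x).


Characteristic roots of r² + 25 = 0 are ±5i, so y = C₁cos(5x) + C₂sin(5x).
Apply y(0) = 3: C₁ = 3. Differentiate and apply y'(0) = 3: 5·C₂ = 3, so C₂ = 3/5.
Particular solution: y = 3cos(5x) + (3/5)sin(5x).


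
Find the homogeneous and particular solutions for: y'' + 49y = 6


Homogeneous part: r² + 49 = 0 ⇒ r = ±7i, so y_h = C₁cos(7x) + C₂sin(7x).
Try constant y_p = A; plug in: 49A = 6 ⇒ A = 6/49.
General solution: y = C₁cos(7x) + C₂sin(7x) + 6/49.


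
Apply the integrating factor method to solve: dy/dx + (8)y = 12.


P(x) = 8, Q(x) = 12; integrating factor μ = e^(8x).
(μ y)' = 12e^(8x) ⇒ μ y = (3/2)e^(8x) + C.
Divide by μ: y = 3/2 + Ce^(-8x).


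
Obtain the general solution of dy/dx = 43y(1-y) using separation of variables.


Separate: dy/[y(1-y)] = 43 dx.
Partial fractions: 1/[y(1-y)] = 1/y + 1/(1-y).
Integrate: ln|y/(1-y)| = 43x + C₀.
Solve for y: y = 1/(1 + Ce^(-43x)).


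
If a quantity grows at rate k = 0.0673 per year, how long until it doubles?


Exponential growth: P(t) = P₀ e^(0.0673t). Set P(t)/P₀ = 2: e^(0.0673t) = 2.
Solve: t = ln(2)/0.0673 ≈ 10.30 years.


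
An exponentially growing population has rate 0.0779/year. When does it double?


Exponential growth: P(t) = P₀ e^(0.0779t). Set P(t)/P₀ = 2: e^(0.0779t) = 2.
Solve: t = ln(2)/0.0779 ≈ 8.90 years.


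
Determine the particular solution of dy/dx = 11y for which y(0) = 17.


General solution of y' = 11y is y = Ce^(11x).
Apply y(0) = 17: C = 17.
Particular solution: y = 17e^(11x).


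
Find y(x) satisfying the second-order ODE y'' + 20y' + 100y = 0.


Characteristic equation: r² + 20r + 100 = 0, i.e. (r + 10)² = 0.
Repeated root r = -10; include an x factor for the second linearly independent solution.
General solution: y = (C₁ + C₂x)e^(-10x).


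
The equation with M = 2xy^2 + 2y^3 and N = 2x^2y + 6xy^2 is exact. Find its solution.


Check exactness: ∂M/∂y = 4xy + 6y^2 and ∂N/∂x = 4xy + 6y^2; equal, so the equation is exact.
Integrate M with respect to x (treating y as constant): ∫M dx = x^2y^2 + 2xy^3 + h(y).
Differentiate w.r.t. y and set equal to N: all terms match, so h'(y) = 0 and h is a constant absorbed into C.
General solution: x^2y^2 + 2xy^3 = C.


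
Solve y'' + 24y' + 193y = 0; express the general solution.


Characteristic equation: r² + 24r + 193 = 0.
Discriminant is negative; roots r = -12 ± 7i (complex conjugate pair).
General solution uses e^(α x)(C₁ cos(β x) + C₂ sin(β x)): y = e^(-12x)(C₁cos(7x) + C₂sin(7x)).


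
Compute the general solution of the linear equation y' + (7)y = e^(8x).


P(x) = 7 ⇒ μ = e^(7x).
(μ y)' = e^(15x) ⇒ μ y = e^(15x)/15 + C.
Divide by μ: y = (1/15)e^(8x) + Ce^(-7x).


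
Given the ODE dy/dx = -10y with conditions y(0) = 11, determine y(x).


General solution of y' = -10y is y = Ce^(-10x).
Apply y(0) = 11: C = 11.
Particular solution: y = 11e^(-10x).


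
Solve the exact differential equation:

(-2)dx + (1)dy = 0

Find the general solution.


Check exactness: ∂M/∂y = 0 and ∂N/∂x = 0; equal, so the equation is exact.
Integrate M with respect to x (treating y as constant): ∫M dx = -2x + h(y).
Differentiate w.r.t. y and set equal to N: the x-dependent terms already match, leaving h'(y) = 1. Integrate: h(y) = y.
So F(x,y) = -2x + y.
General solution: -2x + y = C.


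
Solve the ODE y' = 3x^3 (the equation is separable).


Integrate both sides with respect to x: y = ∫ 3x^3 dx = (3/4)x^4 + C.


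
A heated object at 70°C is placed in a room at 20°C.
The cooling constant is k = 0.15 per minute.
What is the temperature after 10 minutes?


Newton's law: dT/dt = -k(T - T_a) has solution T(t) = T_a + (T₀ - T_a)e^(-kt).
Plug in T_a = 20, T₀ = 70, k = 0.15, t = 10: T(10) = 20 + (50)e^(-1.50) ≈ 31.2°C.


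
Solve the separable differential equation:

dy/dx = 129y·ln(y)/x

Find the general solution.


Separate: dy/[y ln(y)] = 129 dx/x.
Substitute u = ln(y): du/u = 129 dx/x.
Integrate: ln|ln(y)| = 129ln|x| + C₀, hence ln(y) = C·x^129.


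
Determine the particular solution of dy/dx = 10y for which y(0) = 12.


General solution of y' = 10y is y = Ce^(10x).
Apply y(0) = 12: C = 12.
Particular solution: y = 12e^(10x).


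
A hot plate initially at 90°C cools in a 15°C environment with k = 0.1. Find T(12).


Newton's law: dT/dt = -k(T - T_a) has solution T(t) = T_a + (T₀ - T_a)e^(-kt).
Plug in T_a = 15, T₀ = 90, k = 0.1, t = 12: T(12) = 15 + (75)e^(-1.20) ≈ 37.6°C.


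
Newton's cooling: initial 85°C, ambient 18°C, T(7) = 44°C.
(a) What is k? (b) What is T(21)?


Newton's law: T(t) = T_a + (T₀ - T_a)e^(-kt).
(a) Use T(7) = 44: (44 - 18)/(85 - 18) = e^(-k·7), so k = -ln(0.388)/7 ≈ 0.1352.
(b) Apply k to t = 21: T(21) = 18 + (67)e^(-2.840) ≈ 21.9°C.


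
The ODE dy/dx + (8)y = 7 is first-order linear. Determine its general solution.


P(x) = 8, Q(x) = 7; integrating factor μ = e^(8x).
(μ y)' = 7e^(8x) ⇒ μ y = (7/8)e^(8x) + C.
Divide by μ: y = 7/8 + Ce^(-8x).


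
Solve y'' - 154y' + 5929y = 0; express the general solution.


Characteristic equation: r² - 154r + 5929 = 0, i.e. (r - 77)² = 0.
Repeated root r = 77; include an x factor for the second linearly independent solution.
General solution: y = (C₁ + C₂x)e^(77x).


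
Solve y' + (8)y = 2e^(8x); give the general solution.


P(x) = 8 ⇒ μ = e^(8x).
(μ y)' = 2e^(16x) ⇒ μ y = (2/16)e^(16x) + C.
Divide by μ: y = (1/8)e^(8x) + Ce^(-8x).


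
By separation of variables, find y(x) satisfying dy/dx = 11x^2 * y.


Separate variables: dy/y = 11x^2 dx.
Integrate: ln|y| = (11/3)x^3 + C₀.
Exponentiate: y = Ce^((11/3)x^3).


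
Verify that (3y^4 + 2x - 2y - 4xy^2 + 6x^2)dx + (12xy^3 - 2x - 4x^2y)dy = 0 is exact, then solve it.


Check exactness: ∂M/∂y = 12y^3 - 2 - 8xy and ∂N/∂x = 12y^3 - 2 - 8xy; equal, so the equation is exact.
Integrate M with respect to x (treating y as constant): ∫M dx = 3xy^4 + x^2 - 2xy - 2x^2y^2 + 2x^3 + h(y).
Differentiate w.r.t. y and set equal to N: all terms match, so h'(y) = 0 and h is a constant absorbed into C.
General solution: 3xy^4 + x^2 - 2xy - 2x^2y^2 + 2x^3 = C.


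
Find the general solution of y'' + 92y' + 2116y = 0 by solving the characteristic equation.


Characteristic equation: r² + 92r + 2116 = 0, i.e. (r + 46)² = 0.
Repeated root r = -46; include an x factor for the second linearly independent solution.
General solution: y = (C₁ + C₂x)e^(-46x).


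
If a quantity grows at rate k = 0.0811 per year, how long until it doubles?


Exponential growth: P(t) = P₀ e^(0.0811t). Set P(t)/P₀ = 2: e^(0.0811t) = 2.
Solve: t = ln(2)/0.0811 ≈ 8.55 years.


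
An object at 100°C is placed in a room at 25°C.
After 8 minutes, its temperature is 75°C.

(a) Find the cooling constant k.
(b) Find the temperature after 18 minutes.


Newton's law: T(t) = T_a + (T₀ - T_a)e^(-kt).
(a) Use T(8) = 75: (75 - 25)/(100 - 25) = e^(-k·8), so k = -ln(0.667)/8 ≈ 0.0507.
(b) Apply k to t = 18: T(18) = 25 + (75)e^(-0.912) ≈ 55.1°C.


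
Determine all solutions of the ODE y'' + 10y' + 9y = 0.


Characteristic equation: r² + 10r + 9 = 0.
Factor: (r + 1)(r + 9) = 0 ⇒ r = -1, -9 (distinct real).
General solution: y = C₁e^(-x) + C₂e^(-9x).


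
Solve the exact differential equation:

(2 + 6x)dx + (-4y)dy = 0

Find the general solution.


Check exactness: ∂M/∂y = 0 and ∂N/∂x = 0; equal, so the equation is exact.
Integrate M with respect to x (treating y as constant): ∫M dx = 2x + 3x^2 + h(y).
Differentiate w.r.t. y and set equal to N: the x-dependent terms already match, leaving h'(y) = -4y. Integrate: h(y) = -2y^2.
So F(x,y) = 2x - 2y^2 + 3x^2.
General solution: 2x - 2y^2 + 3x^2 = C.


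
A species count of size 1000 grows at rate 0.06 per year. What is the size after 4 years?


The ODE dP/dt = 0.06P has solution P(t) = P(0)e^(0.06t).
Substitute P(0) = 1000 and t = 4: P(4) = 1000 e^(0.24) ≈ 1271.


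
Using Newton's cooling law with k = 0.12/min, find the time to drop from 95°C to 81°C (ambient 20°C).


From T(t) = T_a + (T₀ - T_a)e^(-kt), set T(t) = 81:
(81 - 20) / (95 - 20) = e^(-0.12t), so t = -ln(0.813)/0.12 ≈ 1.7 minutes.


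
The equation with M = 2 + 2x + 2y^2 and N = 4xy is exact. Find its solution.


Check exactness: ∂M/∂y = 4y and ∂N/∂x = 4y; equal, so the equation is exact.
Integrate M with respect to x (treating y as constant): ∫M dx = 2x + x^2 + 2xy^2 + h(y).
Differentiate w.r.t. y and set equal to N: all terms match, so h'(y) = 0 and h is a constant absorbed into C.
General solution: 2x + x^2 + 2xy^2 = C.


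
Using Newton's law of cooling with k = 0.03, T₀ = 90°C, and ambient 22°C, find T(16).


Newton's law: dT/dt = -k(T - T_a) has solution T(t) = T_a + (T₀ - T_a)e^(-kt).
Plug in T_a = 22, T₀ = 90, k = 0.03, t = 16: T(16) = 22 + (68)e^(-0.48) ≈ 64.1°C.


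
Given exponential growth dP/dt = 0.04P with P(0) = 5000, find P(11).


The ODE dP/dt = 0.04P has solution P(t) = P(0)e^(0.04t).
Substitute P(0) = 5000 and t = 11: P(11) = 5000 e^(0.44) ≈ 7764.


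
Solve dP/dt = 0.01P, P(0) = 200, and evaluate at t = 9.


The ODE dP/dt = 0.01P has solution P(t) = P(0)e^(0.01t).
Substitute P(0) = 200 and t = 9: P(9) = 200 e^(0.09) ≈ 219.


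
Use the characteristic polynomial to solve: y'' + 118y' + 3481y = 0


Characteristic equation: r² + 118r + 3481 = 0, i.e. (r + 59)² = 0.
Repeated root r = -59; include an x factor for the second linearly independent solution.
General solution: y = (C₁ + C₂x)e^(-59x).


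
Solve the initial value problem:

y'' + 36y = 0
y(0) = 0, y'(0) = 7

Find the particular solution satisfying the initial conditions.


Characteristic roots of r² + 36 = 0 are ±6i, so y = C₁cos(6x) + C₂sin(6x).
Apply y(0) = 0: C₁ = 0. Differentiate and apply y'(0) = 7: 6·C₂ = 7, so C₂ = 7/6.
Particular solution: y = (7/6)sin(6x).


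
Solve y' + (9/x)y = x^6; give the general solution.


P(x) = 9/x ⇒ μ = x^9.
(x^9 y)' = x^15 ⇒ x^9 y = x^16/(16) + C.
Solve for y: y = (1/16)x^7 + C/x^9.


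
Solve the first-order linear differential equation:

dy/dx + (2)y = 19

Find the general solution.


P(x) = 2, Q(x) = 19; integrating factor μ = e^(2x).
(μ y)' = 19e^(2x) ⇒ μ y = (19/2)e^(2x) + C.
Divide by μ: y = 19/2 + Ce^(-2x).


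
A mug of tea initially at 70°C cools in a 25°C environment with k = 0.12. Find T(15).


Newton's law: dT/dt = -k(T - T_a) has solution T(t) = T_a + (T₀ - T_a)e^(-kt).
Plug in T_a = 25, T₀ = 70, k = 0.12, t = 15: T(15) = 25 + (45)e^(-1.80) ≈ 32.4°C.


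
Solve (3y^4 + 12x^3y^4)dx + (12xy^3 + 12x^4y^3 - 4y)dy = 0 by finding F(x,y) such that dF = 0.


Check exactness: ∂M/∂y = 12y^3 + 48x^3y^3 and ∂N/∂x = 12y^3 + 48x^3y^3; equal, so the equation is exact.
Integrate M with respect to x (treating y as constant): ∫M dx = 3xy^4 + 3x^4y^4 + h(y).
Differentiate w.r.t. y and set equal to N: the x-dependent terms already match, leaving h'(y) = -4y. Integrate: h(y) = -2y^2.
So F(x,y) = 3xy^4 + 3x^4y^4 - 2y^2.
General solution: 3xy^4 + 3x^4y^4 - 2y^2 = C.


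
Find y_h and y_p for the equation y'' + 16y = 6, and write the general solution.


Homogeneous part: r² + 16 = 0 ⇒ r = ±4i, so y_h = C₁cos(4x) + C₂sin(4x).
Try constant y_p = A; plug in: 16A = 6 ⇒ A = 3/8.
General solution: y = C₁cos(4x) + C₂sin(4x) + 3/8.


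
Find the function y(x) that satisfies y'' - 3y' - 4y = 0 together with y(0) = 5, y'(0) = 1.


Characteristic roots of r² - 3r - 4 = 0 are -1, 4.
General solution y = c₁ e^(-x) + c₂ e^(4x).
Apply y(0) = 5: c₁ + c₂ = 5. Apply y'(0) = 1: -1 c₁ + 4 c₂ = 1.
Solve: c₁ = 19/5, c₂ = 6/5.
Particular solution: y = (19/5)e^(-x) + (6/5)e^(4x).


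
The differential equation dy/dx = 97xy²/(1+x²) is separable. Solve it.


Separate: dy/y² = 97x/(1+x²) dx.
Integrate LHS: ∫ dy/y² = -1/y.
Integrate RHS via u = 1+x²: (97/2)ln(1+x²) + C.
Result: -1/y = (97/2)ln(1+x²) + C.


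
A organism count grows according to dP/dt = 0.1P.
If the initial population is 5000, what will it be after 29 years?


The ODE dP/dt = 0.1P has solution P(t) = P(0)e^(0.1t).
Substitute P(0) = 5000 and t = 29: P(29) = 5000 e^(2.90) ≈ 90871.


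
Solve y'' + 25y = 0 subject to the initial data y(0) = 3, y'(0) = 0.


Characteristic roots of r² + 25 = 0 are ±5i, so y = C₁cos(5x) + C₂sin(5x).
Apply y(0) = 3: C₁ = 3. Differentiate and apply y'(0) = 0: 5·C₂ = 0, so C₂ = 0.
Particular solution: y = 3cos(5x).


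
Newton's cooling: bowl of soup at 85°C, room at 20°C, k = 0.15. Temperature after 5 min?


Newton's law: dT/dt = -k(T - T_a) has solution T(t) = T_a + (T₀ - T_a)e^(-kt).
Plug in T_a = 20, T₀ = 85, k = 0.15, t = 5: T(5) = 20 + (65)e^(-0.75) ≈ 50.7°C.


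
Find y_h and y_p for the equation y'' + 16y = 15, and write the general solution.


Homogeneous part: r² + 16 = 0 ⇒ r = ±4i, so y_h = C₁cos(4x) + C₂sin(4x).
Try constant y_p = A; plug in: 16A = 15 ⇒ A = 15/16.
General solution: y = C₁cos(4x) + C₂sin(4x) + 15/16.


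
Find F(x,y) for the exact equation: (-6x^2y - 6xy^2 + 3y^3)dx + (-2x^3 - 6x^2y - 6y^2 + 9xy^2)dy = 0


Check exactness: ∂M/∂y = -6x^2 - 12xy + 9y^2 and ∂N/∂x = -6x^2 - 12xy + 9y^2; equal, so the equation is exact.
Integrate M with respect to x (treating y as constant): ∫M dx = -2x^3y - 3x^2y^2 + 3xy^3 + h(y).
Differentiate w.r.t. y and set equal to N: the x-dependent terms already match, leaving h'(y) = -6y^2. Integrate: h(y) = -2y^3.
So F(x,y) = -2x^3y - 3x^2y^2 - 2y^3 + 3xy^3.
General solution: -2x^3y - 3x^2y^2 - 2y^3 + 3xy^3 = C.


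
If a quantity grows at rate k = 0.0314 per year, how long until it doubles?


Exponential growth: P(t) = P₀ e^(0.0314t). Set P(t)/P₀ = 2: e^(0.0314t) = 2.
Solve: t = ln(2)/0.0314 ≈ 22.07 years.


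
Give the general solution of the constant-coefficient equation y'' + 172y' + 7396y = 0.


Characteristic equation: r² + 172r + 7396 = 0, i.e. (r + 86)² = 0.
Repeated root r = -86; include an x factor for the second linearly independent solution.
General solution: y = (C₁ + C₂x)e^(-86x).


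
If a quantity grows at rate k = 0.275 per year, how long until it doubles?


Exponential growth: P(t) = P₀ e^(0.275t). Set P(t)/P₀ = 2: e^(0.275t) = 2.
Solve: t = ln(2)/0.275 ≈ 2.52 years.


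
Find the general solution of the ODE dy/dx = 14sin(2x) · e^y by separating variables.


Separate: e^(-y) dy = 14sin(2x) dx.
Integrate: -e^(-y) = -7cos(2x) + C₀.
Rearrange: e^(-y) = 7cos(2x) + C.


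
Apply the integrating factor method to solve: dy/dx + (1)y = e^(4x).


P(x) = 1 ⇒ μ = e^(x).
(μ y)' = e^(5x) ⇒ μ y = e^(5x)/5 + C.
Divide by μ: y = (1/5)e^(4x) + Ce^(-x).


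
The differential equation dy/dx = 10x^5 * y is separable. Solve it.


Separate variables: dy/y = 10x^5 dx.
Integrate: ln|y| = (5/3)x^6 + C₀.
Exponentiate: y = Ce^((5/3)x^6).


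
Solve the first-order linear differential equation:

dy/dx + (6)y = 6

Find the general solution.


P(x) = 6, Q(x) = 6; integrating factor μ = e^(6x).
(μ y)' = 6e^(6x) ⇒ μ y = e^(6x) + C.
Divide by μ: y = 1 + Ce^(-6x).


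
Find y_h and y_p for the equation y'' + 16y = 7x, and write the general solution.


Homogeneous: r² + 16 = 0 ⇒ r = ±4i, y_h = C₁cos(4x) + C₂sin(4x).
Polynomial forcing; try y_p = Ax + B. Then y_p'' + 16 y_p = 16(Ax + B) = 7x, so B = 0 and A = 7/16.
General solution: y = C₁cos(4x) + C₂sin(4x) + (7/16)x.


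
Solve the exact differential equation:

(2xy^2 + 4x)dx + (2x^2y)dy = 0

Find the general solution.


Check exactness: ∂M/∂y = 4xy and ∂N/∂x = 4xy; equal, so the equation is exact.
Integrate M with respect to x (treating y as constant): ∫M dx = x^2y^2 + 2x^2 + h(y).
Differentiate w.r.t. y and set equal to N: all terms match, so h'(y) = 0 and h is a constant absorbed into C.
General solution: x^2y^2 + 2x^2 = C.


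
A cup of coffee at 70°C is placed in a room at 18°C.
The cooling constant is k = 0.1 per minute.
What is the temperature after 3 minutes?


Newton's law: dT/dt = -k(T - T_a) has solution T(t) = T_a + (T₀ - T_a)e^(-kt).
Plug in T_a = 18, T₀ = 70, k = 0.1, t = 3: T(3) = 18 + (52)e^(-0.30) ≈ 56.5°C.


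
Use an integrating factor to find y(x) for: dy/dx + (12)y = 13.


P(x) = 12, Q(x) = 13; integrating factor μ = e^(12x).
(μ y)' = 13e^(12x) ⇒ μ y = (13/12)e^(12x) + C.
Divide by μ: y = 13/12 + Ce^(-12x).


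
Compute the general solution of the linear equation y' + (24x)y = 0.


P(x) = 24x ⇒ μ = e^(12x²).
Q(x) = 0 so μ y is constant: y = Ce^(-12x²).


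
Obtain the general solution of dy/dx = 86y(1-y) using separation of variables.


Separate: dy/[y(1-y)] = 86 dx.
Partial fractions: 1/[y(1-y)] = 1/y + 1/(1-y).
Integrate: ln|y/(1-y)| = 86x + C₀.
Solve for y: y = 1/(1 + Ce^(-86x)).


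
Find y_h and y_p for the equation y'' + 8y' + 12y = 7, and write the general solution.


Characteristic roots of r² + 8r + 12 = 0 are -6, -2.
y_h = C₁e^(-6x) + C₂e^(-2x).
Constant forcing; try y_p = A. Then 12A = 7 ⇒ A = 7/12.
General solution: y = C₁e^(-6x) + C₂e^(-2x) + 7/12.


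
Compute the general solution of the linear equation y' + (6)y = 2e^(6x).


P(x) = 6 ⇒ μ = e^(6x).
(μ y)' = 2e^(12x) ⇒ μ y = (2/12)e^(12x) + C.
Divide by μ: y = (1/6)e^(6x) + Ce^(-6x).


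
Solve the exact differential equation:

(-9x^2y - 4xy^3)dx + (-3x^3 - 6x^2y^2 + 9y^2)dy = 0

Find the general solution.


Check exactness: ∂M/∂y = -9x^2 - 12xy^2 and ∂N/∂x = -9x^2 - 12xy^2; equal, so the equation is exact.
Integrate M with respect to x (treating y as constant): ∫M dx = -3x^3y - 2x^2y^3 + h(y).
Differentiate w.r.t. y and set equal to N: the x-dependent terms already match, leaving h'(y) = 9y^2. Integrate: h(y) = 3y^3.
So F(x,y) = -3x^3y - 2x^2y^3 + 3y^3.
General solution: -3x^3y - 2x^2y^3 + 3y^3 = C.


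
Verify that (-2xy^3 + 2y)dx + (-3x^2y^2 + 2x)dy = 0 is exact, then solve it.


Check exactness: ∂M/∂y = -6xy^2 + 2 and ∂N/∂x = -6xy^2 + 2; equal, so the equation is exact.
Integrate M with respect to x (treating y as constant): ∫M dx = -x^2y^3 + 2xy + h(y).
Differentiate w.r.t. y and set equal to N: all terms match, so h'(y) = 0 and h is a constant absorbed into C.
General solution: -x^2y^3 + 2xy = C.


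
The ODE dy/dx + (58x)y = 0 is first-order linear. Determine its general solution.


P(x) = 58x ⇒ μ = e^(29x²).
Q(x) = 0 so μ y is constant: y = Ce^(-29x²).


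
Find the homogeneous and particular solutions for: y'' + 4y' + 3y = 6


Characteristic roots of r² + 4r + 3 = 0 are -1, -3.
y_h = C₁e^(-x) + C₂e^(-3x).
Constant forcing; try y_p = A. Then 3A = 6 ⇒ A = 2.
General solution: y = C₁e^(-x) + C₂e^(-3x) + 2.


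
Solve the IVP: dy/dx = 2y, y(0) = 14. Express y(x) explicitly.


General solution of y' = 2y is y = Ce^(2x).
Apply y(0) = 14: C = 14.
Particular solution: y = 14e^(2x).


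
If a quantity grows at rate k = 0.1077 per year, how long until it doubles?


Exponential growth: P(t) = P₀ e^(0.1077t). Set P(t)/P₀ = 2: e^(0.1077t) = 2.
Solve: t = ln(2)/0.1077 ≈ 6.44 years.


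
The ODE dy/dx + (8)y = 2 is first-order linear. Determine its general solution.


P(x) = 8, Q(x) = 2; integrating factor μ = e^(8x).
(μ y)' = 2e^(8x) ⇒ μ y = (1/4)e^(8x) + C.
Divide by μ: y = 1/4 + Ce^(-8x).


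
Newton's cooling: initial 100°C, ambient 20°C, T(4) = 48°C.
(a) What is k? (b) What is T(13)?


Newton's law: T(t) = T_a + (T₀ - T_a)e^(-kt).
(a) Use T(4) = 48: (48 - 20)/(100 - 20) = e^(-k·4), so k = -ln(0.350)/4 ≈ 0.2625.
(b) Apply k to t = 13: T(13) = 20 + (80)e^(-3.412) ≈ 22.6°C.


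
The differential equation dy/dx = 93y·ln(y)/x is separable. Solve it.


Separate: dy/[y ln(y)] = 93 dx/x.
Substitute u = ln(y): du/u = 93 dx/x.
Integrate: ln|ln(y)| = 93ln|x| + C₀, hence ln(y) = C·x^93.


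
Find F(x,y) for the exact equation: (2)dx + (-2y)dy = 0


Check exactness: ∂M/∂y = 0 and ∂N/∂x = 0; equal, so the equation is exact.
Integrate M with respect to x (treating y as constant): ∫M dx = 2x + h(y).
Differentiate w.r.t. y and set equal to N: the x-dependent terms already match, leaving h'(y) = -2y. Integrate: h(y) = -y^2.
So F(x,y) = 2x - y^2.
General solution: 2x - y^2 = C.


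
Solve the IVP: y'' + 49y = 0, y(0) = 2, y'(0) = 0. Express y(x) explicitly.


Characteristic roots of r² + 49 = 0 are ±7i, so y = C₁cos(7x) + C₂sin(7x).
Apply y(0) = 2: C₁ = 2. Differentiate and apply y'(0) = 0: 7·C₂ = 0, so C₂ = 0.
Particular solution: y = 2cos(7x).


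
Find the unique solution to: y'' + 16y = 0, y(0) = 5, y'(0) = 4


Characteristic roots of r² + 16 = 0 are ±4i, so y = C₁cos(4x) + C₂sin(4x).
Apply y(0) = 5: C₁ = 5. Differentiate and apply y'(0) = 4: 4·C₂ = 4, so C₂ = 1.
Particular solution: y = 5cos(4x) + sin(4x).


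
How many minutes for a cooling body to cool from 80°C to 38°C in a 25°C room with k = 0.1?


From T(t) = T_a + (T₀ - T_a)e^(-kt), set T(t) = 38:
(38 - 25) / (80 - 25) = e^(-0.1t), so t = -ln(0.236)/0.1 ≈ 14.4 minutes.


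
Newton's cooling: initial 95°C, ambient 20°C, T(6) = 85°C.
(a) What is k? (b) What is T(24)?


Newton's law: T(t) = T_a + (T₀ - T_a)e^(-kt).
(a) Use T(6) = 85: (85 - 20)/(95 - 20) = e^(-k·6), so k = -ln(0.867)/6 ≈ 0.0239.
(b) Apply k to t = 24: T(24) = 20 + (75)e^(-0.572) ≈ 62.3°C.


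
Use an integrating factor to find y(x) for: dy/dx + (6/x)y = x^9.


P(x) = 6/x ⇒ μ = x^6.
(x^6 y)' = x^6·x^9 = x^15.
Integrate: x^6 y = x^16/(16) + C.
Solve for y: y = (1/16)x^10 + C/x^6.


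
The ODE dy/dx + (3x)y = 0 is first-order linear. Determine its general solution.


P(x) = 3x ⇒ μ = e^((3/2)x²).
Q(x) = 0 so μ y is constant: y = Ce^(-(3/2)x²).


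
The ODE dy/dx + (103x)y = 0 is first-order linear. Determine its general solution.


P(x) = 103x ⇒ μ = e^((103/2)x²).
Q(x) = 0 so μ y is constant: y = Ce^(-(103/2)x²).


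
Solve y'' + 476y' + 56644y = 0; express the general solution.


Characteristic equation: r² + 476r + 56644 = 0, i.e. (r + 238)² = 0.
Repeated root r = -238; include an x factor for the second linearly independent solution.
General solution: y = (C₁ + C₂x)e^(-238x).


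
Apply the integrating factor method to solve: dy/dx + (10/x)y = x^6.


P(x) = 10/x ⇒ μ = x^10.
(x^10 y)' = x^16 ⇒ x^10 y = x^17/(17) + C.
Solve for y: y = (1/17)x^7 + C/x^10.


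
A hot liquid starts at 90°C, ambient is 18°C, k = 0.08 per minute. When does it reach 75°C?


From T(t) = T_a + (T₀ - T_a)e^(-kt), set T(t) = 75:
(75 - 18) / (90 - 18) = e^(-0.08t), so t = -ln(0.792)/0.08 ≈ 2.9 minutes.


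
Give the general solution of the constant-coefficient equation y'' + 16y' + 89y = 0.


Characteristic equation: r² + 16r + 89 = 0.
Discriminant is negative; roots r = -8 ± 5i (complex conjugate pair).
General solution uses e^(α x)(C₁ cos(β x) + C₂ sin(β x)): y = e^(-8x)(C₁cos(5x) + C₂sin(5x)).


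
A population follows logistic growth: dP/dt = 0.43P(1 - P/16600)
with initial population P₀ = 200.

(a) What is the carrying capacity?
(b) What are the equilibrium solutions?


Logistic ODE dP/dt = 0.43P(1 - P/16600) has equilibria where dP/dt = 0, i.e. P = 0 or P = 16600.
The coefficient (1 - P/K) = 0 when P = K, identifying K = 16600 as the carrying capacity.
(a) K = 16600; (b) equilibria P = 0 and P = 16600.


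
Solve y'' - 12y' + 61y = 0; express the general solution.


Characteristic equation: r² - 12r + 61 = 0.
Discriminant is negative; roots r = 6 ± 5i (complex conjugate pair).
General solution uses e^(α x)(C₁ cos(β x) + C₂ sin(β x)): y = e^(6x)(C₁cos(5x) + C₂sin(5x)).


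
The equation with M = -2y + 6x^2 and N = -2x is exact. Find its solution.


Check exactness: ∂M/∂y = -2 and ∂N/∂x = -2; equal, so the equation is exact.
Integrate M with respect to x (treating y as constant): ∫M dx = -2xy + 2x^3 + h(y).
Differentiate w.r.t. y and set equal to N: all terms match, so h'(y) = 0 and h is a constant absorbed into C.
General solution: -2xy + 2x^3 = C.
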